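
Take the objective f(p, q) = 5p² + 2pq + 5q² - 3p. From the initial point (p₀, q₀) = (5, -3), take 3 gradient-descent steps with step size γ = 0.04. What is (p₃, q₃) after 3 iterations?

(1.634304, -1.13824)

∇f = (10p + 2q - 3, 2p + 10q)
(p₁, q₁) = (5, -3) − 0.04·(41, -20) = (3.36, -2.2)
(p₂, q₂) = (3.36, -2.2) − 0.04·(26.2, -15.28) = (2.312, -1.5888)
(p₃, q₃) = (2.312, -1.5888) − 0.04·(16.9424, -11.264) = (1.634304, -1.13824)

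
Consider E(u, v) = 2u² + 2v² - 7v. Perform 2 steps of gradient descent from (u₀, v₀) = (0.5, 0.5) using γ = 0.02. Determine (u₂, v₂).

∇E = (4u, 4v - 7)
(u₁, v₁) = (0.5, 0.5) − 0.02·(2, -5) = (0.46, 0.6)
(u₂, v₂) = (0.46, 0.6) − 0.02·(1.84, -4.6) = (0.4232, 0.692)

(0.4232, 0.692)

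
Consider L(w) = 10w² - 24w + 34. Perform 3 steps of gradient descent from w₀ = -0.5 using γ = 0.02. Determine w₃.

L′(w) = 20w - 24
w₁ = -0.5 − 0.02·(-34) = 0.18
w₂ = 0.18 − 0.02·(-20.4) = 0.588
w₃ = 0.588 − 0.02·(-12.24) = 0.8328

0.8328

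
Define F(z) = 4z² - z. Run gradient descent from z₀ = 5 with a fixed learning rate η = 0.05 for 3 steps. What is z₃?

F′(z) = 8z - 1
Step 1: F′(5) = 39; z₁ = 5 − 0.05·39 = 3.05
Step 2: F′(3.05) = 23.4; z₂ = 3.05 − 0.05·23.4 = 1.88
Step 3: F′(1.88) = 14.04; z₃ = 1.88 − 0.05·14.04 = 1.178

1.178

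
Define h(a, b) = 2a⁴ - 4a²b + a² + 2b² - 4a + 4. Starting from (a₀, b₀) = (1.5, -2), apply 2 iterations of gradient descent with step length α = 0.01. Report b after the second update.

∇h = (8a³ - 8ab + 2a - 4, -4a² + 4b)
(a₁, b₁) = (1.5, -2) − 0.01·(50, -17) = (1, -1.83)
(a₂, b₂) = (1, -1.83) − 0.01·(20.64, -11.32) = (0.7936, -1.7168)
b = -1.7168

-1.7168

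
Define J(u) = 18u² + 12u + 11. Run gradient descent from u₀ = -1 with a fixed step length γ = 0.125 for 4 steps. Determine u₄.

-100.375

J′(u) = 36u + 12
u₁ = -1 − 0.125·(-24) = 2
u₂ = 2 − 0.125·84 = -8.5
u₃ = -8.5 − 0.125·(-294) = 28.25
u₄ = 28.25 − 0.125·1029 = -100.375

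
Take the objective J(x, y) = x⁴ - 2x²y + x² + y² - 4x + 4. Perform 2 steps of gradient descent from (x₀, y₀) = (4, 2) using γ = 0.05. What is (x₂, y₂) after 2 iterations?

(69.5528, 8.536)

∇J = (4x³ - 4xy + 2x - 4, -2x² + 2y)
Step 1: at (4, 2), ∇J = (228, -28) → (4, 2) − 0.05·(228, -28) = (-7.4, 3.4)
Step 2: at (-7.4, 3.4), ∇J = (-1539.056, -102.72) → (-7.4, 3.4) − 0.05·(-1539.056, -102.72) = (69.5528, 8.536)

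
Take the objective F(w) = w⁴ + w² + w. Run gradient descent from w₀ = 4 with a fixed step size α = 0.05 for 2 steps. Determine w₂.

149.915625

F′(w) = 4w³ + 2w + 1
w₁ = 4 − 0.05·265 = -9.25
w₂ = -9.25 − 0.05·(-3183.3125) = 149.915625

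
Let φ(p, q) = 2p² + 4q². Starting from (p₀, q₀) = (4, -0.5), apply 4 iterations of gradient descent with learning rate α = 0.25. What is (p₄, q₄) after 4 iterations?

∇φ = (4p, 8q)
Step 1: at (4, -0.5), ∇φ = (16, -4) → (4, -0.5) − 0.25·(16, -4) = (0, 0.5)
Step 2: at (0, 0.5), ∇φ = (0, 4) → (0, 0.5) − 0.25·(0, 4) = (0, -0.5)
Step 3: at (0, -0.5), ∇φ = (0, -4) → (0, -0.5) − 0.25·(0, -4) = (0, 0.5)
Step 4: at (0, 0.5), ∇φ = (0, 4) → (0, 0.5) − 0.25·(0, 4) = (0, -0.5)

(0, -0.5)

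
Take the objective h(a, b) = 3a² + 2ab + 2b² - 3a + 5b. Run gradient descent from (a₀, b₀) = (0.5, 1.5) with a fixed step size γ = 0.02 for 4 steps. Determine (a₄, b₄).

∇h = (6a + 2b - 3, 2a + 4b + 5)
Step 1: at (0.5, 1.5), ∇h = (3, 12) → (0.5, 1.5) − 0.02·(3, 12) = (0.44, 1.26)
Step 2: at (0.44, 1.26), ∇h = (2.16, 10.92) → (0.44, 1.26) − 0.02·(2.16, 10.92) = (0.3968, 1.0416)
Step 3: at (0.3968, 1.0416), ∇h = (1.464, 9.96) → (0.3968, 1.0416) − 0.02·(1.464, 9.96) = (0.36752, 0.8424)
Step 4: at (0.36752, 0.8424), ∇h = (0.88992, 9.10464) → (0.36752, 0.8424) − 0.02·(0.88992, 9.10464) = (0.3497216, 0.6603072)

(0.3497216, 0.6603072)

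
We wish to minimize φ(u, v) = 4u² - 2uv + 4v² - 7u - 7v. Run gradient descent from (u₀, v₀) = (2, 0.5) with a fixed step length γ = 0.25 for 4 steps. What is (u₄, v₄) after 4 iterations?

(4.96875, -2.625)

∇φ = (8u - 2v - 7, -2u + 8v - 7)
Step 1: at (2, 0.5), ∇φ = (8, -7) → (2, 0.5) − 0.25·(8, -7) = (0, 2.25)
Step 2: at (0, 2.25), ∇φ = (-11.5, 11) → (0, 2.25) − 0.25·(-11.5, 11) = (2.875, -0.5)
Step 3: at (2.875, -0.5), ∇φ = (17, -16.75) → (2.875, -0.5) − 0.25·(17, -16.75) = (-1.375, 3.6875)
Step 4: at (-1.375, 3.6875), ∇φ = (-25.375, 25.25) → (-1.375, 3.6875) − 0.25·(-25.375, 25.25) = (4.96875, -2.625)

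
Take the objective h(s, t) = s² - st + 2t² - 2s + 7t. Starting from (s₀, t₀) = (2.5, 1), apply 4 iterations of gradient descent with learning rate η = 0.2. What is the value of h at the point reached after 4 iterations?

-5.75512832

∇h = (2s - t - 2, -s + 4t + 7)
(s₁, t₁) = (2.5, 1) − 0.2·(2, 8.5) = (2.1, -0.7)
(s₂, t₂) = (2.1, -0.7) − 0.2·(2.9, 2.1) = (1.52, -1.12)
(s₃, t₃) = (1.52, -1.12) − 0.2·(2.16, 1) = (1.088, -1.32)
(s₄, t₄) = (1.088, -1.32) − 0.2·(1.496, 0.632) = (0.7888, -1.4464)
h(0.7888, -1.4464) = -5.75512832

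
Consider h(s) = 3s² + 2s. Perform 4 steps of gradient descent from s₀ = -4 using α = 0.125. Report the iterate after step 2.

h′(s) = 6s + 2
Step 1: h′(-4) = -22; s₁ = -4 − 0.125·(-22) = -1.25
Step 2: h′(-1.25) = -5.5; s₂ = -1.25 − 0.125·(-5.5) = -0.5625

-0.5625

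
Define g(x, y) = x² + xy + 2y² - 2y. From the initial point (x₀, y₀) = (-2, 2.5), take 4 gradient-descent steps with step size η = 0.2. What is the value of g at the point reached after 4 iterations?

∇g = (2x + y, x + 4y - 2)
Step 1: at (-2, 2.5), ∇g = (-1.5, 6) → (-2, 2.5) − 0.2·(-1.5, 6) = (-1.7, 1.3)
Step 2: at (-1.7, 1.3), ∇g = (-2.1, 1.5) → (-1.7, 1.3) − 0.2·(-2.1, 1.5) = (-1.28, 1)
Step 3: at (-1.28, 1), ∇g = (-1.56, 0.72) → (-1.28, 1) − 0.2·(-1.56, 0.72) = (-0.968, 0.856)
Step 4: at (-0.968, 0.856), ∇g = (-1.08, 0.456) → (-0.968, 0.856) − 0.2·(-1.08, 0.456) = (-0.752, 0.7648)
g(-0.752, 0.7648) = -0.36938752

-0.36938752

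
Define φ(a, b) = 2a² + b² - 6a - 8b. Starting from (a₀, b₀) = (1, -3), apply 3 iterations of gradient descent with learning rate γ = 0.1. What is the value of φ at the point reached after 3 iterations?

∇φ = (4a - 6, 2b - 8)
(a₁, b₁) = (1, -3) − 0.1·(-2, -14) = (1.2, -1.6)
(a₂, b₂) = (1.2, -1.6) − 0.1·(-1.2, -11.2) = (1.32, -0.48)
(a₃, b₃) = (1.32, -0.48) − 0.1·(-0.72, -8.96) = (1.392, 0.416)
φ(1.392, 0.416) = -7.631616

-7.631616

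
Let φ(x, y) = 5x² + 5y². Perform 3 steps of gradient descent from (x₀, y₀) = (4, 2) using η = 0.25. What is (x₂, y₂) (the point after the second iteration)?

(9, 4.5)

∇φ = (10x, 10y)
Step 1: at (4, 2), ∇φ = (40, 20) → (4, 2) − 0.25·(40, 20) = (-6, -3)
Step 2: at (-6, -3), ∇φ = (-60, -30) → (-6, -3) − 0.25·(-60, -30) = (9, 4.5)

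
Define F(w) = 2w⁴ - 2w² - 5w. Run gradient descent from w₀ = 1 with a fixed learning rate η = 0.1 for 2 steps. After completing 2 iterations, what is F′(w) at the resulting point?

-1.481361063936

F′(w) = 8w³ - 4w - 5
Step 1: F′(1) = -1; w₁ = 1 − 0.1·(-1) = 1.1
Step 2: F′(1.1) = 1.248; w₂ = 1.1 − 0.1·1.248 = 0.9752
F′(w) at (0.9752) = -1.481361063936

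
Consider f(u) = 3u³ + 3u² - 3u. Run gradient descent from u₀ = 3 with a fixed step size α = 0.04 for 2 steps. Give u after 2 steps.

-0.772416

f′(u) = 9u² + 6u - 3
Step 1: f′(3) = 96; u₁ = 3 − 0.04·96 = -0.84
Step 2: f′(-0.84) = -1.6896; u₂ = -0.84 − 0.04·(-1.6896) = -0.772416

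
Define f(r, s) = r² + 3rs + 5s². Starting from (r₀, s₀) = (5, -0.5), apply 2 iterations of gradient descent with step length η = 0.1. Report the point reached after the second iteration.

(3.77, -1.245)

∇f = (2r + 3s, 3r + 10s)
Step 1: at (5, -0.5), ∇f = (8.5, 10) → (5, -0.5) − 0.1·(8.5, 10) = (4.15, -1.5)
Step 2: at (4.15, -1.5), ∇f = (3.8, -2.55) → (4.15, -1.5) − 0.1·(3.8, -2.55) = (3.77, -1.245)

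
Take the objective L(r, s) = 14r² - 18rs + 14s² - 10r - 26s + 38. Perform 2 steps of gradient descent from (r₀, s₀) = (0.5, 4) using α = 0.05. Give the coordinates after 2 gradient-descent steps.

(-0.925, 4.75)

∇L = (28r - 18s - 10, -18r + 28s - 26)
(r₁, s₁) = (0.5, 4) − 0.05·(-68, 77) = (3.9, 0.15)
(r₂, s₂) = (3.9, 0.15) − 0.05·(96.5, -92) = (-0.925, 4.75)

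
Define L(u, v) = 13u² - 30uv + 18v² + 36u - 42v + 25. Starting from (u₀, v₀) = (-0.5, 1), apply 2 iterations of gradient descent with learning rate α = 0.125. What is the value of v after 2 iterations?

∇L = (26u - 30v + 36, -30u + 36v - 42)
(u₁, v₁) = (-0.5, 1) − 0.125·(-7, 9) = (0.375, -0.125)
(u₂, v₂) = (0.375, -0.125) − 0.125·(49.5, -57.75) = (-5.8125, 7.09375)
v = 7.09375

7.09375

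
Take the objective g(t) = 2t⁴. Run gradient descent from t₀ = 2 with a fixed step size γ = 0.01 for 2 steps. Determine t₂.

g′(t) = 8t³
Step 1: g′(2) = 64; t₁ = 2 − 0.01·64 = 1.36
Step 2: g′(1.36) = 20.123648; t₂ = 1.36 − 0.01·20.123648 = 1.15876352

1.15876352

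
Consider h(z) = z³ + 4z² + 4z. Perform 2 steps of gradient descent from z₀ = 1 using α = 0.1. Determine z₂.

-0.575

h′(z) = 3z² + 8z + 4
z₁ = 1 − 0.1·15 = -0.5
z₂ = -0.5 − 0.1·0.75 = -0.575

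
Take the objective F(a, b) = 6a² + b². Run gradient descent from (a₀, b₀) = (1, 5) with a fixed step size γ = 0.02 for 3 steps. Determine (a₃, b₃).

∇F = (12a, 2b)
(a₁, b₁) = (1, 5) − 0.02·(12, 10) = (0.76, 4.8)
(a₂, b₂) = (0.76, 4.8) − 0.02·(9.12, 9.6) = (0.5776, 4.608)
(a₃, b₃) = (0.5776, 4.608) − 0.02·(6.9312, 9.216) = (0.438976, 4.42368)

(0.438976, 4.42368)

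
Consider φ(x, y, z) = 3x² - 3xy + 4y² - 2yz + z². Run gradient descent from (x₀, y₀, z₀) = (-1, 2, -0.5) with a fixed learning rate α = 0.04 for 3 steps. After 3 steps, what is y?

∇φ = (6x - 3y, -3x + 8y - 2z, -2y + 2z)
Step 1: at (-1, 2, -0.5), ∇φ = (-12, 20, -5) → (-1, 2, -0.5) − 0.04·(-12, 20, -5) = (-0.52, 1.2, -0.3)
Step 2: at (-0.52, 1.2, -0.3), ∇φ = (-6.72, 11.76, -3) → (-0.52, 1.2, -0.3) − 0.04·(-6.72, 11.76, -3) = (-0.2512, 0.7296, -0.18)
Step 3: at (-0.2512, 0.7296, -0.18), ∇φ = (-3.696, 6.9504, -1.8192) → (-0.2512, 0.7296, -0.18) − 0.04·(-3.696, 6.9504, -1.8192) = (-0.10336, 0.451584, -0.107232)
y = 0.451584

0.451584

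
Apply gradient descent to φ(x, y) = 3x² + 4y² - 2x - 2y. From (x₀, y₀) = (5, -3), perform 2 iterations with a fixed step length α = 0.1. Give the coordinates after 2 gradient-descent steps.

∇φ = (6x - 2, 8y - 2)
Step 1: at (5, -3), ∇φ = (28, -26) → (5, -3) − 0.1·(28, -26) = (2.2, -0.4)
Step 2: at (2.2, -0.4), ∇φ = (11.2, -5.2) → (2.2, -0.4) − 0.1·(11.2, -5.2) = (1.08, 0.12)

(1.08, 0.12)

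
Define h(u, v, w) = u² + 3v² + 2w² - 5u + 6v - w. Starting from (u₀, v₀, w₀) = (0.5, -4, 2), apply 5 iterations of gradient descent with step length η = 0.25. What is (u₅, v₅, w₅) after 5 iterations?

(2.4375, -0.90625, 0.25)

∇h = (2u - 5, 6v + 6, 4w - 1)
Step 1: at (0.5, -4, 2), ∇h = (-4, -18, 7) → (0.5, -4, 2) − 0.25·(-4, -18, 7) = (1.5, 0.5, 0.25)
Step 2: at (1.5, 0.5, 0.25), ∇h = (-2, 9, 0) → (1.5, 0.5, 0.25) − 0.25·(-2, 9, 0) = (2, -1.75, 0.25)
Step 3: at (2, -1.75, 0.25), ∇h = (-1, -4.5, 0) → (2, -1.75, 0.25) − 0.25·(-1, -4.5, 0) = (2.25, -0.625, 0.25)
Step 4: at (2.25, -0.625, 0.25), ∇h = (-0.5, 2.25, 0) → (2.25, -0.625, 0.25) − 0.25·(-0.5, 2.25, 0) = (2.375, -1.1875, 0.25)
Step 5: at (2.375, -1.1875, 0.25), ∇h = (-0.25, -1.125, 0) → (2.375, -1.1875, 0.25) − 0.25·(-0.25, -1.125, 0) = (2.4375, -0.90625, 0.25)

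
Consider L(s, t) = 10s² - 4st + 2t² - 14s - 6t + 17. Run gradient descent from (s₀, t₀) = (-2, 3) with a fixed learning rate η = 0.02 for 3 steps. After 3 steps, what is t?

∇L = (20s - 4t - 14, -4s + 4t - 6)
Step 1: at (-2, 3), ∇L = (-66, 14) → (-2, 3) − 0.02·(-66, 14) = (-0.68, 2.72)
Step 2: at (-0.68, 2.72), ∇L = (-38.48, 7.6) → (-0.68, 2.72) − 0.02·(-38.48, 7.6) = (0.0896, 2.568)
Step 3: at (0.0896, 2.568), ∇L = (-22.48, 3.9136) → (0.0896, 2.568) − 0.02·(-22.48, 3.9136) = (0.5392, 2.489728)
t = 2.489728

2.489728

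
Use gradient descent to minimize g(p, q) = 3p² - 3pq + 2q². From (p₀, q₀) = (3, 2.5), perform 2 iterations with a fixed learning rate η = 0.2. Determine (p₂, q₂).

(1.2, 1)

∇g = (6p - 3q, -3p + 4q)
(p₁, q₁) = (3, 2.5) − 0.2·(10.5, 1) = (0.9, 2.3)
(p₂, q₂) = (0.9, 2.3) − 0.2·(-1.5, 6.5) = (1.2, 1)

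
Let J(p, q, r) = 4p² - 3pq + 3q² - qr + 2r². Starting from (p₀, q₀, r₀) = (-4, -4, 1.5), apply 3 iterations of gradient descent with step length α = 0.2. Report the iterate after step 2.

∇J = (8p - 3q, -3p + 6q - r, -q + 4r)
Step 1: at (-4, -4, 1.5), ∇J = (-20, -13.5, 10) → (-4, -4, 1.5) − 0.2·(-20, -13.5, 10) = (0, -1.3, -0.5)
Step 2: at (0, -1.3, -0.5), ∇J = (3.9, -7.3, -0.7) → (0, -1.3, -0.5) − 0.2·(3.9, -7.3, -0.7) = (-0.78, 0.16, -0.36)

(-0.78, 0.16, -0.36)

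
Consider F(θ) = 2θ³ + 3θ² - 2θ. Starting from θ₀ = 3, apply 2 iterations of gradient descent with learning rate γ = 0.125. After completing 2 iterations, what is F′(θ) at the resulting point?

3893.22021484375

F′(θ) = 6θ² + 6θ - 2
Step 1: F′(3) = 70; θ₁ = 3 − 0.125·70 = -5.75
Step 2: F′(-5.75) = 161.875; θ₂ = -5.75 − 0.125·161.875 = -25.984375
F′(θ) at (-25.984375) = 3893.22021484375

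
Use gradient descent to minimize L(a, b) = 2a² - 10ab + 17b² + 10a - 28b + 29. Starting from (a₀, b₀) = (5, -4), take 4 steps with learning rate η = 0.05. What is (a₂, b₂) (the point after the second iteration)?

∇L = (4a - 10b + 10, -10a + 34b - 28)
Step 1: at (5, -4), ∇L = (70, -214) → (5, -4) − 0.05·(70, -214) = (1.5, 6.7)
Step 2: at (1.5, 6.7), ∇L = (-51, 184.8) → (1.5, 6.7) − 0.05·(-51, 184.8) = (4.05, -2.54)

(4.05, -2.54)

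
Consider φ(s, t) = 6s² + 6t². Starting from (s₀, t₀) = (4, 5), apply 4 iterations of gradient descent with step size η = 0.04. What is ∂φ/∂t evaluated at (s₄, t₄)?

4.3869696

∇φ = (12s, 12t)
Step 1: at (4, 5), ∇φ = (48, 60) → (4, 5) − 0.04·(48, 60) = (2.08, 2.6)
Step 2: at (2.08, 2.6), ∇φ = (24.96, 31.2) → (2.08, 2.6) − 0.04·(24.96, 31.2) = (1.0816, 1.352)
Step 3: at (1.0816, 1.352), ∇φ = (12.9792, 16.224) → (1.0816, 1.352) − 0.04·(12.9792, 16.224) = (0.562432, 0.70304)
Step 4: at (0.562432, 0.70304), ∇φ = (6.749184, 8.43648) → (0.562432, 0.70304) − 0.04·(6.749184, 8.43648) = (0.29246464, 0.3655808)
∂φ/∂t at (0.29246464, 0.3655808) = 4.3869696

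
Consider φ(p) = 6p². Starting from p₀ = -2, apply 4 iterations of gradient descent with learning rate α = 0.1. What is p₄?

-0.0032

φ′(p) = 12p
p₁ = -2 − 0.1·(-24) = 0.4
p₂ = 0.4 − 0.1·4.8 = -0.08
p₃ = -0.08 − 0.1·(-0.96) = 0.016
p₄ = 0.016 − 0.1·0.192 = -0.0032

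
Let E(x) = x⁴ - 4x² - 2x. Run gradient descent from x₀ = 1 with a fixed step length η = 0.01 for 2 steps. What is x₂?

E′(x) = 4x³ - 8x - 2
x₁ = 1 − 0.01·(-6) = 1.06
x₂ = 1.06 − 0.01·(-5.715936) = 1.11715936

1.11715936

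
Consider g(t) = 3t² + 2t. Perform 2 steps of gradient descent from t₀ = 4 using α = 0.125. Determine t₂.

g′(t) = 6t + 2
Step 1: g′(4) = 26; t₁ = 4 − 0.125·26 = 0.75
Step 2: g′(0.75) = 6.5; t₂ = 0.75 − 0.125·6.5 = -0.0625

-0.0625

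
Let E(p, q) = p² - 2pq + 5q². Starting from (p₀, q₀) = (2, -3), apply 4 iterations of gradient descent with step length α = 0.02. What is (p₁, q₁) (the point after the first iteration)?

∇E = (2p - 2q, -2p + 10q)
Step 1: at (2, -3), ∇E = (10, -34) → (2, -3) − 0.02·(10, -34) = (1.8, -2.32)

(1.8, -2.32)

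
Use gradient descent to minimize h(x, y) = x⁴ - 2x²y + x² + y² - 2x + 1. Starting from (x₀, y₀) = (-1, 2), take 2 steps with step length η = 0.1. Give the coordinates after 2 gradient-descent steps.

∇h = (4x³ - 4xy + 2x - 2, -2x² + 2y)
(x₁, y₁) = (-1, 2) − 0.1·(0, 2) = (-1, 1.8)
(x₂, y₂) = (-1, 1.8) − 0.1·(-0.8, 1.6) = (-0.92, 1.64)

(-0.92, 1.64)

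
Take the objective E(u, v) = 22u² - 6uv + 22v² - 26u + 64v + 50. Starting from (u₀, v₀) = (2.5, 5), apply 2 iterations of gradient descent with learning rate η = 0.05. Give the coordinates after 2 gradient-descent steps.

∇E = (44u - 6v - 26, -6u + 44v + 64)
Step 1: at (2.5, 5), ∇E = (54, 269) → (2.5, 5) − 0.05·(54, 269) = (-0.2, -8.45)
Step 2: at (-0.2, -8.45), ∇E = (15.9, -306.6) → (-0.2, -8.45) − 0.05·(15.9, -306.6) = (-0.995, 6.88)

(-0.995, 6.88)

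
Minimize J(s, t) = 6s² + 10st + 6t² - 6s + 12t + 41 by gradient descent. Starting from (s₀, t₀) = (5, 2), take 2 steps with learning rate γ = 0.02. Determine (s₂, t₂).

∇J = (12s + 10t - 6, 10s + 12t + 12)
Step 1: at (5, 2), ∇J = (74, 86) → (5, 2) − 0.02·(74, 86) = (3.52, 0.28)
Step 2: at (3.52, 0.28), ∇J = (39.04, 50.56) → (3.52, 0.28) − 0.02·(39.04, 50.56) = (2.7392, -0.7312)

(2.7392, -0.7312)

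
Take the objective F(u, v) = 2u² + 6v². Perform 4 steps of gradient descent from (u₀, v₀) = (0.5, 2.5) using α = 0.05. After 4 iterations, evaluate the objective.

0.10846208

∇F = (4u, 12v)
(u₁, v₁) = (0.5, 2.5) − 0.05·(2, 30) = (0.4, 1)
(u₂, v₂) = (0.4, 1) − 0.05·(1.6, 12) = (0.32, 0.4)
(u₃, v₃) = (0.32, 0.4) − 0.05·(1.28, 4.8) = (0.256, 0.16)
(u₄, v₄) = (0.256, 0.16) − 0.05·(1.024, 1.92) = (0.2048, 0.064)
F(0.2048, 0.064) = 0.10846208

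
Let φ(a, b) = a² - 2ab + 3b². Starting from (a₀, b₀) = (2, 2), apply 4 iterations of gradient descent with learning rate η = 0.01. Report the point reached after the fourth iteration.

(1.99090304, 1.70754176)

∇φ = (2a - 2b, -2a + 6b)
(a₁, b₁) = (2, 2) − 0.01·(0, 8) = (2, 1.92)
(a₂, b₂) = (2, 1.92) − 0.01·(0.16, 7.52) = (1.9984, 1.8448)
(a₃, b₃) = (1.9984, 1.8448) − 0.01·(0.3072, 7.072) = (1.995328, 1.77408)
(a₄, b₄) = (1.995328, 1.77408) − 0.01·(0.442496, 6.653824) = (1.99090304, 1.70754176)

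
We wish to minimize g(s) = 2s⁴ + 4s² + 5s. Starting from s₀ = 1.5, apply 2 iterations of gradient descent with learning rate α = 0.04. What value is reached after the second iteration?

g′(s) = 8s³ + 8s + 5
s₁ = 1.5 − 0.04·44 = -0.26
s₂ = -0.26 − 0.04·2.779392 = -0.37117568

-0.37117568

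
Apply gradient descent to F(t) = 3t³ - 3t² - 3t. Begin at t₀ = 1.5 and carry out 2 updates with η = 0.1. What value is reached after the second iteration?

0.9699375

F′(t) = 9t² - 6t - 3
t₁ = 1.5 − 0.1·8.25 = 0.675
t₂ = 0.675 − 0.1·(-2.949375) = 0.9699375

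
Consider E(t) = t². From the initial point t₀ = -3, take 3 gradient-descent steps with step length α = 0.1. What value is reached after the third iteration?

-1.536

E′(t) = 2t
Step 1: E′(-3) = -6; t₁ = -3 − 0.1·(-6) = -2.4
Step 2: E′(-2.4) = -4.8; t₂ = -2.4 − 0.1·(-4.8) = -1.92
Step 3: E′(-1.92) = -3.84; t₃ = -1.92 − 0.1·(-3.84) = -1.536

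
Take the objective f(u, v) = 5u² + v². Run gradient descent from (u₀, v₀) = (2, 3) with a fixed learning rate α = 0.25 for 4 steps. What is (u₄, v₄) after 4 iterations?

∇f = (10u, 2v)
(u₁, v₁) = (2, 3) − 0.25·(20, 6) = (-3, 1.5)
(u₂, v₂) = (-3, 1.5) − 0.25·(-30, 3) = (4.5, 0.75)
(u₃, v₃) = (4.5, 0.75) − 0.25·(45, 1.5) = (-6.75, 0.375)
(u₄, v₄) = (-6.75, 0.375) − 0.25·(-67.5, 0.75) = (10.125, 0.1875)

(10.125, 0.1875)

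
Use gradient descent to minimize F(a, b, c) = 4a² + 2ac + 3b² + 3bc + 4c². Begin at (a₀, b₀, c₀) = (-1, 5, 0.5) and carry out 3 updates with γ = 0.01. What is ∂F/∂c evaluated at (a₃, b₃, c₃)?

11.2013535

∇F = (8a + 2c, 6b + 3c, 2a + 3b + 8c)
Step 1: at (-1, 5, 0.5), ∇F = (-7, 31.5, 17) → (-1, 5, 0.5) − 0.01·(-7, 31.5, 17) = (-0.93, 4.685, 0.33)
Step 2: at (-0.93, 4.685, 0.33), ∇F = (-6.78, 29.1, 14.835) → (-0.93, 4.685, 0.33) − 0.01·(-6.78, 29.1, 14.835) = (-0.8622, 4.394, 0.18165)
Step 3: at (-0.8622, 4.394, 0.18165), ∇F = (-6.5343, 26.90895, 12.9108) → (-0.8622, 4.394, 0.18165) − 0.01·(-6.5343, 26.90895, 12.9108) = (-0.796857, 4.1249105, 0.052542)
∂F/∂c at (-0.796857, 4.1249105, 0.052542) = 11.2013535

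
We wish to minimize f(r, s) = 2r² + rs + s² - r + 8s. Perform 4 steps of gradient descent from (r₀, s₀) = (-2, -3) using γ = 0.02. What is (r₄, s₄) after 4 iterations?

(-1.14881408, -3.02655168)

∇f = (4r + s - 1, r + 2s + 8)
(r₁, s₁) = (-2, -3) − 0.02·(-12, 0) = (-1.76, -3)
(r₂, s₂) = (-1.76, -3) − 0.02·(-11.04, 0.24) = (-1.5392, -3.0048)
(r₃, s₃) = (-1.5392, -3.0048) − 0.02·(-10.1616, 0.4512) = (-1.335968, -3.013824)
(r₄, s₄) = (-1.335968, -3.013824) − 0.02·(-9.357696, 0.636384) = (-1.14881408, -3.02655168)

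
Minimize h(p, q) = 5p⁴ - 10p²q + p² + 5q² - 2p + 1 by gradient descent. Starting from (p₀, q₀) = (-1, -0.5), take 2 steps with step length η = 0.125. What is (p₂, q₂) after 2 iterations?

∇h = (20p³ - 20pq + 2p - 2, -10p² + 10q)
Step 1: at (-1, -0.5), ∇h = (-34, -15) → (-1, -0.5) − 0.125·(-34, -15) = (3.25, 1.375)
Step 2: at (3.25, 1.375), ∇h = (601.6875, -91.875) → (3.25, 1.375) − 0.125·(601.6875, -91.875) = (-71.9609375, 12.859375)

(-71.9609375, 12.859375)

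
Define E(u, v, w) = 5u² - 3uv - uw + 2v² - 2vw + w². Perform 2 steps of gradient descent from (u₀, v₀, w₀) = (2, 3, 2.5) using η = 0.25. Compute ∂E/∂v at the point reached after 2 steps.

-9

∇E = (10u - 3v - w, -3u + 4v - 2w, -u - 2v + 2w)
(u₁, v₁, w₁) = (2, 3, 2.5) − 0.25·(8.5, 1, -3) = (-0.125, 2.75, 3.25)
(u₂, v₂, w₂) = (-0.125, 2.75, 3.25) − 0.25·(-12.75, 4.875, 1.125) = (3.0625, 1.53125, 2.96875)
∂E/∂v at (3.0625, 1.53125, 2.96875) = -9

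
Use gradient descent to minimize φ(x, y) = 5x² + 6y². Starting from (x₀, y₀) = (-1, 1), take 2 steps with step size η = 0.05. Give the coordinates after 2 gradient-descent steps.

(-0.25, 0.16)

∇φ = (10x, 12y)
Step 1: at (-1, 1), ∇φ = (-10, 12) → (-1, 1) − 0.05·(-10, 12) = (-0.5, 0.4)
Step 2: at (-0.5, 0.4), ∇φ = (-5, 4.8) → (-0.5, 0.4) − 0.05·(-5, 4.8) = (-0.25, 0.16)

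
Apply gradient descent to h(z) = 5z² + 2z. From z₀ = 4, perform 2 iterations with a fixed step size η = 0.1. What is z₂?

-0.2

h′(z) = 10z + 2
Step 1: h′(4) = 42; z₁ = 4 − 0.1·42 = -0.2
Step 2: h′(-0.2) = 0; z₂ = -0.2 − 0.1·0 = -0.2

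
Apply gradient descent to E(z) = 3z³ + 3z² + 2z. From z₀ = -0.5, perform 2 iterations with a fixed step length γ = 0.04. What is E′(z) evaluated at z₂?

1.67354849

E′(z) = 9z² + 6z + 2
z₁ = -0.5 − 0.04·1.25 = -0.55
z₂ = -0.55 − 0.04·1.4225 = -0.6069
E′(z) at (-0.6069) = 1.67354849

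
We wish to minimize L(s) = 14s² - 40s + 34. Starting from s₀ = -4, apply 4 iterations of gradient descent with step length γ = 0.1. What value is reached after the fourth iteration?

-55.5584

L′(s) = 28s - 40
Step 1: L′(-4) = -152; s₁ = -4 − 0.1·(-152) = 11.2
Step 2: L′(11.2) = 273.6; s₂ = 11.2 − 0.1·273.6 = -16.16
Step 3: L′(-16.16) = -492.48; s₃ = -16.16 − 0.1·(-492.48) = 33.088
Step 4: L′(33.088) = 886.464; s₄ = 33.088 − 0.1·886.464 = -55.5584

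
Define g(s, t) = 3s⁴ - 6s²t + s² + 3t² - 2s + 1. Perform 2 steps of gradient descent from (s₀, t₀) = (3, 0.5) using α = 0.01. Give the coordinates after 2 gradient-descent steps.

(-0.09, 0.95)

∇g = (12s³ - 12st + 2s - 2, -6s² + 6t)
(s₁, t₁) = (3, 0.5) − 0.01·(310, -51) = (-0.1, 1.01)
(s₂, t₂) = (-0.1, 1.01) − 0.01·(-1, 6) = (-0.09, 0.95)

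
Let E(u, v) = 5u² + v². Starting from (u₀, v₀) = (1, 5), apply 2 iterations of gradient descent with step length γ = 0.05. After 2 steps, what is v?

4.05

∇E = (10u, 2v)
Step 1: at (1, 5), ∇E = (10, 10) → (1, 5) − 0.05·(10, 10) = (0.5, 4.5)
Step 2: at (0.5, 4.5), ∇E = (5, 9) → (0.5, 4.5) − 0.05·(5, 9) = (0.25, 4.05)
v = 4.05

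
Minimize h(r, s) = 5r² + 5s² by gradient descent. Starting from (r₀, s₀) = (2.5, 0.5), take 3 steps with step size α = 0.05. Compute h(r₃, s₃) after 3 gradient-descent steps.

∇h = (10r, 10s)
(r₁, s₁) = (2.5, 0.5) − 0.05·(25, 5) = (1.25, 0.25)
(r₂, s₂) = (1.25, 0.25) − 0.05·(12.5, 2.5) = (0.625, 0.125)
(r₃, s₃) = (0.625, 0.125) − 0.05·(6.25, 1.25) = (0.3125, 0.0625)
h(0.3125, 0.0625) = 0.5078125

0.5078125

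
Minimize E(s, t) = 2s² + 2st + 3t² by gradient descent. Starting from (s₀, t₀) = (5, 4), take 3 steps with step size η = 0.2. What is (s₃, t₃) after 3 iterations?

∇E = (4s + 2t, 2s + 6t)
(s₁, t₁) = (5, 4) − 0.2·(28, 34) = (-0.6, -2.8)
(s₂, t₂) = (-0.6, -2.8) − 0.2·(-8, -18) = (1, 0.8)
(s₃, t₃) = (1, 0.8) − 0.2·(5.6, 6.8) = (-0.12, -0.56)

(-0.12, -0.56)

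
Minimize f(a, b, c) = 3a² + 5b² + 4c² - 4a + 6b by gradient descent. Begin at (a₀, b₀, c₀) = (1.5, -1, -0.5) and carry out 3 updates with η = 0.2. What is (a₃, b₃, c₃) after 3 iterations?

∇f = (6a - 4, 10b + 6, 8c)
(a₁, b₁, c₁) = (1.5, -1, -0.5) − 0.2·(5, -4, -4) = (0.5, -0.2, 0.3)
(a₂, b₂, c₂) = (0.5, -0.2, 0.3) − 0.2·(-1, 4, 2.4) = (0.7, -1, -0.18)
(a₃, b₃, c₃) = (0.7, -1, -0.18) − 0.2·(0.2, -4, -1.44) = (0.66, -0.2, 0.108)

(0.66, -0.2, 0.108)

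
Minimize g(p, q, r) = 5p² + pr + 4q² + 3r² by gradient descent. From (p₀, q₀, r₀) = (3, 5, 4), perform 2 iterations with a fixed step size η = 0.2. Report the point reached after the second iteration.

(4.08, 1.8, 1.04)

∇g = (10p + r, 8q, p + 6r)
Step 1: at (3, 5, 4), ∇g = (34, 40, 27) → (3, 5, 4) − 0.2·(34, 40, 27) = (-3.8, -3, -1.4)
Step 2: at (-3.8, -3, -1.4), ∇g = (-39.4, -24, -12.2) → (-3.8, -3, -1.4) − 0.2·(-39.4, -24, -12.2) = (4.08, 1.8, 1.04)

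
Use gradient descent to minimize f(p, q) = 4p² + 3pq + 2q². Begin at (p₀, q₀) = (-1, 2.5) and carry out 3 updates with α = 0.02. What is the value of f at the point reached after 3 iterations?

∇f = (8p + 3q, 3p + 4q)
(p₁, q₁) = (-1, 2.5) − 0.02·(-0.5, 7) = (-0.99, 2.36)
(p₂, q₂) = (-0.99, 2.36) − 0.02·(-0.84, 6.47) = (-0.9732, 2.2306)
(p₃, q₃) = (-0.9732, 2.2306) − 0.02·(-1.0938, 6.0028) = (-0.951324, 2.110544)
f(-0.951324, 2.110544) = 6.505427883008

6.505427883008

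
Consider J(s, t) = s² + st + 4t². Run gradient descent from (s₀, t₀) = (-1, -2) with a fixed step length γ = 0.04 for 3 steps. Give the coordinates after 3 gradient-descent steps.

(-0.62784, -0.55872)

∇J = (2s + t, s + 8t)
Step 1: at (-1, -2), ∇J = (-4, -17) → (-1, -2) − 0.04·(-4, -17) = (-0.84, -1.32)
Step 2: at (-0.84, -1.32), ∇J = (-3, -11.4) → (-0.84, -1.32) − 0.04·(-3, -11.4) = (-0.72, -0.864)
Step 3: at (-0.72, -0.864), ∇J = (-2.304, -7.632) → (-0.72, -0.864) − 0.04·(-2.304, -7.632) = (-0.62784, -0.55872)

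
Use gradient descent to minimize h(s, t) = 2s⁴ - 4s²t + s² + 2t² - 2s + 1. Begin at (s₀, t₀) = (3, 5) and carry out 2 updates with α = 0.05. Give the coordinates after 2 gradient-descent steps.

(-3.14, 5.44)

∇h = (8s³ - 8st + 2s - 2, -4s² + 4t)
(s₁, t₁) = (3, 5) − 0.05·(100, -16) = (-2, 5.8)
(s₂, t₂) = (-2, 5.8) − 0.05·(22.8, 7.2) = (-3.14, 5.44)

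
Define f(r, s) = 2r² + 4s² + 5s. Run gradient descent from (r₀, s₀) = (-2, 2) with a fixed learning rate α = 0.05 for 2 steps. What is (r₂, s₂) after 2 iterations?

(-1.28, 0.32)

∇f = (4r, 8s + 5)
Step 1: at (-2, 2), ∇f = (-8, 21) → (-2, 2) − 0.05·(-8, 21) = (-1.6, 0.95)
Step 2: at (-1.6, 0.95), ∇f = (-6.4, 12.6) → (-1.6, 0.95) − 0.05·(-6.4, 12.6) = (-1.28, 0.32)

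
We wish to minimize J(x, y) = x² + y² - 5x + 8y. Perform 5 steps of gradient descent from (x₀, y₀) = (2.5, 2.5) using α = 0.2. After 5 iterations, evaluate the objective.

∇J = (2x - 5, 2y + 8)
(x₁, y₁) = (2.5, 2.5) − 0.2·(0, 13) = (2.5, -0.1)
(x₂, y₂) = (2.5, -0.1) − 0.2·(0, 7.8) = (2.5, -1.66)
(x₃, y₃) = (2.5, -1.66) − 0.2·(0, 4.68) = (2.5, -2.596)
(x₄, y₄) = (2.5, -2.596) − 0.2·(0, 2.808) = (2.5, -3.1576)
(x₅, y₅) = (2.5, -3.1576) − 0.2·(0, 1.6848) = (2.5, -3.49456)
J(2.5, -3.49456) = -21.9945304064

-21.9945304064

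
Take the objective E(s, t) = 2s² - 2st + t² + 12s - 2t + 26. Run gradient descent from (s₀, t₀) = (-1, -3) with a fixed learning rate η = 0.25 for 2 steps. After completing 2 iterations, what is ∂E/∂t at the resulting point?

0.5

∇E = (4s - 2t + 12, -2s + 2t - 2)
Step 1: at (-1, -3), ∇E = (14, -6) → (-1, -3) − 0.25·(14, -6) = (-4.5, -1.5)
Step 2: at (-4.5, -1.5), ∇E = (-3, 4) → (-4.5, -1.5) − 0.25·(-3, 4) = (-3.75, -2.5)
∂E/∂t at (-3.75, -2.5) = 0.5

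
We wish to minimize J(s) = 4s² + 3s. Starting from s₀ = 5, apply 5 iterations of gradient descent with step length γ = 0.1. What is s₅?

-0.37328

J′(s) = 8s + 3
s₁ = 5 − 0.1·43 = 0.7
s₂ = 0.7 − 0.1·8.6 = -0.16
s₃ = -0.16 − 0.1·1.72 = -0.332
s₄ = -0.332 − 0.1·0.344 = -0.3664
s₅ = -0.3664 − 0.1·0.0688 = -0.37328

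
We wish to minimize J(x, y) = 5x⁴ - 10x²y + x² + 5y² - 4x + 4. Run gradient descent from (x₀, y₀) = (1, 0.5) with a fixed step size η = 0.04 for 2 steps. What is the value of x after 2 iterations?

∇J = (20x³ - 20xy + 2x - 4, -10x² + 10y)
Step 1: at (1, 0.5), ∇J = (8, -5) → (1, 0.5) − 0.04·(8, -5) = (0.68, 0.7)
Step 2: at (0.68, 0.7), ∇J = (-5.87136, 2.376) → (0.68, 0.7) − 0.04·(-5.87136, 2.376) = (0.9148544, 0.60496)
x = 0.9148544

0.9148544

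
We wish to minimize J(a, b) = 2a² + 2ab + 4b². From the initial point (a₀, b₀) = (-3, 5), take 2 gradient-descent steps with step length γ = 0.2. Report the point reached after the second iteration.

∇J = (4a + 2b, 2a + 8b)
Step 1: at (-3, 5), ∇J = (-2, 34) → (-3, 5) − 0.2·(-2, 34) = (-2.6, -1.8)
Step 2: at (-2.6, -1.8), ∇J = (-14, -19.6) → (-2.6, -1.8) − 0.2·(-14, -19.6) = (0.2, 2.12)

(0.2, 2.12)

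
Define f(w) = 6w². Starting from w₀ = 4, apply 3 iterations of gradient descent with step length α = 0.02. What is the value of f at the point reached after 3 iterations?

f′(w) = 12w
w₁ = 4 − 0.02·48 = 3.04
w₂ = 3.04 − 0.02·36.48 = 2.3104
w₃ = 2.3104 − 0.02·27.7248 = 1.755904
f(1.755904) = 18.499193143296

18.499193143296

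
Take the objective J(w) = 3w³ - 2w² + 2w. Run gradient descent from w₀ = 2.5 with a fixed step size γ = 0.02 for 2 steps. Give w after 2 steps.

J′(w) = 9w² - 4w + 2
Step 1: J′(2.5) = 48.25; w₁ = 2.5 − 0.02·48.25 = 1.535
Step 2: J′(1.535) = 17.066025; w₂ = 1.535 − 0.02·17.066025 = 1.1936795

1.1936795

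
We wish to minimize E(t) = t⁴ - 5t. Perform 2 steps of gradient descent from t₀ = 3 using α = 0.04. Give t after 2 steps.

E′(t) = 4t³ - 5
t₁ = 3 − 0.04·103 = -1.12
t₂ = -1.12 − 0.04·(-10.619712) = -0.69521152

-0.69521152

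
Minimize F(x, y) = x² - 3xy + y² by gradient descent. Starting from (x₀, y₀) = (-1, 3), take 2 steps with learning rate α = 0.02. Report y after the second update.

∇F = (2x - 3y, -3x + 2y)
Step 1: at (-1, 3), ∇F = (-11, 9) → (-1, 3) − 0.02·(-11, 9) = (-0.78, 2.82)
Step 2: at (-0.78, 2.82), ∇F = (-10.02, 7.98) → (-0.78, 2.82) − 0.02·(-10.02, 7.98) = (-0.5796, 2.6604)
y = 2.6604

2.6604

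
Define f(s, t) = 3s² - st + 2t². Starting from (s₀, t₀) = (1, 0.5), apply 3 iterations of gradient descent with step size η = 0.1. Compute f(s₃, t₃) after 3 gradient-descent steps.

0.09273025

∇f = (6s - t, -s + 4t)
Step 1: at (1, 0.5), ∇f = (5.5, 1) → (1, 0.5) − 0.1·(5.5, 1) = (0.45, 0.4)
Step 2: at (0.45, 0.4), ∇f = (2.3, 1.15) → (0.45, 0.4) − 0.1·(2.3, 1.15) = (0.22, 0.285)
Step 3: at (0.22, 0.285), ∇f = (1.035, 0.92) → (0.22, 0.285) − 0.1·(1.035, 0.92) = (0.1165, 0.193)
f(0.1165, 0.193) = 0.09273025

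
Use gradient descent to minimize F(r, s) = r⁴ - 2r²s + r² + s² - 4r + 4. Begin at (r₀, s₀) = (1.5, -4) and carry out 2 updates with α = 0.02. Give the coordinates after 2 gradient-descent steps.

(0.55167736, -3.576284)

∇F = (4r³ - 4rs + 2r - 4, -2r² + 2s)
Step 1: at (1.5, -4), ∇F = (36.5, -12.5) → (1.5, -4) − 0.02·(36.5, -12.5) = (0.77, -3.75)
Step 2: at (0.77, -3.75), ∇F = (10.916132, -8.6858) → (0.77, -3.75) − 0.02·(10.916132, -8.6858) = (0.55167736, -3.576284)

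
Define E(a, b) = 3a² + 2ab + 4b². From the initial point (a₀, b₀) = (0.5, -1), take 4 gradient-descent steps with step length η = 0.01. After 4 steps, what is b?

-0.75064696

∇E = (6a + 2b, 2a + 8b)
(a₁, b₁) = (0.5, -1) − 0.01·(1, -7) = (0.49, -0.93)
(a₂, b₂) = (0.49, -0.93) − 0.01·(1.08, -6.46) = (0.4792, -0.8654)
(a₃, b₃) = (0.4792, -0.8654) − 0.01·(1.1444, -5.9648) = (0.467756, -0.805752)
(a₄, b₄) = (0.467756, -0.805752) − 0.01·(1.195032, -5.510504) = (0.45580568, -0.75064696)
b = -0.75064696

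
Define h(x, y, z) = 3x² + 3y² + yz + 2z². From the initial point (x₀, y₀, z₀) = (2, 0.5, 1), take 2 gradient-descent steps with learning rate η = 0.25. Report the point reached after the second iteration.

∇h = (6x, 6y + z, y + 4z)
Step 1: at (2, 0.5, 1), ∇h = (12, 4, 4.5) → (2, 0.5, 1) − 0.25·(12, 4, 4.5) = (-1, -0.5, -0.125)
Step 2: at (-1, -0.5, -0.125), ∇h = (-6, -3.125, -1) → (-1, -0.5, -0.125) − 0.25·(-6, -3.125, -1) = (0.5, 0.28125, 0.125)

(0.5, 0.28125, 0.125)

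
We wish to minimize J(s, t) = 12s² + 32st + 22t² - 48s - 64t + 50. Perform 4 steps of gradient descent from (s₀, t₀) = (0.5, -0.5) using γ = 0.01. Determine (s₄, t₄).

∇J = (24s + 32t - 48, 32s + 44t - 64)
(s₁, t₁) = (0.5, -0.5) − 0.01·(-52, -70) = (1.02, 0.2)
(s₂, t₂) = (1.02, 0.2) − 0.01·(-17.12, -22.56) = (1.1912, 0.4256)
(s₃, t₃) = (1.1912, 0.4256) − 0.01·(-5.792, -7.1552) = (1.24912, 0.497152)
(s₄, t₄) = (1.24912, 0.497152) − 0.01·(-2.112256, -2.153472) = (1.27024256, 0.51868672)

(1.27024256, 0.51868672)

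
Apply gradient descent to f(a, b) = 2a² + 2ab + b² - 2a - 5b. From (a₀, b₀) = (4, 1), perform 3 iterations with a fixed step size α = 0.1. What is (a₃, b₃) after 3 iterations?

∇f = (4a + 2b - 2, 2a + 2b - 5)
Step 1: at (4, 1), ∇f = (16, 5) → (4, 1) − 0.1·(16, 5) = (2.4, 0.5)
Step 2: at (2.4, 0.5), ∇f = (8.6, 0.8) → (2.4, 0.5) − 0.1·(8.6, 0.8) = (1.54, 0.42)
Step 3: at (1.54, 0.42), ∇f = (5, -1.08) → (1.54, 0.42) − 0.1·(5, -1.08) = (1.04, 0.528)

(1.04, 0.528)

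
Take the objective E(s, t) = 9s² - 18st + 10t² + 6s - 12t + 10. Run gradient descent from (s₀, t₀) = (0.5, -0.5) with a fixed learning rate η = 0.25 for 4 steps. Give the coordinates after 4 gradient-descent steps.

(3367.25, -3555.59375)

∇E = (18s - 18t + 6, -18s + 20t - 12)
(s₁, t₁) = (0.5, -0.5) − 0.25·(24, -31) = (-5.5, 7.25)
(s₂, t₂) = (-5.5, 7.25) − 0.25·(-223.5, 232) = (50.375, -50.75)
(s₃, t₃) = (50.375, -50.75) − 0.25·(1826.25, -1933.75) = (-406.1875, 432.6875)
(s₄, t₄) = (-406.1875, 432.6875) − 0.25·(-15093.75, 15953.125) = (3367.25, -3555.59375)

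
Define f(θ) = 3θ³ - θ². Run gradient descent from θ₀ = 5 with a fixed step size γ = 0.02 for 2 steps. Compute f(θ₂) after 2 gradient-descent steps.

f′(θ) = 9θ² - 2θ
Step 1: f′(5) = 215; θ₁ = 5 − 0.02·215 = 0.7
Step 2: f′(0.7) = 3.01; θ₂ = 0.7 − 0.02·3.01 = 0.6398
f(0.6398) = 0.376350910376

0.376350910376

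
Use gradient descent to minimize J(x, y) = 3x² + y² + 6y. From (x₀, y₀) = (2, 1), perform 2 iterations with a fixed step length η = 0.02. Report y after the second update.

0.6864

∇J = (6x, 2y + 6)
Step 1: at (2, 1), ∇J = (12, 8) → (2, 1) − 0.02·(12, 8) = (1.76, 0.84)
Step 2: at (1.76, 0.84), ∇J = (10.56, 7.68) → (1.76, 0.84) − 0.02·(10.56, 7.68) = (1.5488, 0.6864)
y = 0.6864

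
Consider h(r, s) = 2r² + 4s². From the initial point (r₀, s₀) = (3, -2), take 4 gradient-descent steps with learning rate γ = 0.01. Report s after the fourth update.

-1.43278592

∇h = (4r, 8s)
(r₁, s₁) = (3, -2) − 0.01·(12, -16) = (2.88, -1.84)
(r₂, s₂) = (2.88, -1.84) − 0.01·(11.52, -14.72) = (2.7648, -1.6928)
(r₃, s₃) = (2.7648, -1.6928) − 0.01·(11.0592, -13.5424) = (2.654208, -1.557376)
(r₄, s₄) = (2.654208, -1.557376) − 0.01·(10.616832, -12.459008) = (2.54803968, -1.43278592)
s = -1.43278592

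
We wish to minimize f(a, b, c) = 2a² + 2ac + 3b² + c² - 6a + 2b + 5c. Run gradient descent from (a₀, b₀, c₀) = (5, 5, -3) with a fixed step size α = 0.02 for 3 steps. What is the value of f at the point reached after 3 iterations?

16.443326107648

∇f = (4a + 2c - 6, 6b + 2, 2a + 2c + 5)
Step 1: at (5, 5, -3), ∇f = (8, 32, 9) → (5, 5, -3) − 0.02·(8, 32, 9) = (4.84, 4.36, -3.18)
Step 2: at (4.84, 4.36, -3.18), ∇f = (7, 28.16, 8.32) → (4.84, 4.36, -3.18) − 0.02·(7, 28.16, 8.32) = (4.7, 3.7968, -3.3464)
Step 3: at (4.7, 3.7968, -3.3464), ∇f = (6.1072, 24.7808, 7.7072) → (4.7, 3.7968, -3.3464) − 0.02·(6.1072, 24.7808, 7.7072) = (4.577856, 3.301184, -3.500544)
f(4.577856, 3.301184, -3.500544) = 16.443326107648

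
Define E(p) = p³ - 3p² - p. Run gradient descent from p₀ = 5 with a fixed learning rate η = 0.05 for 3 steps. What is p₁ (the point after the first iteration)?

E′(p) = 3p² - 6p - 1
p₁ = 5 − 0.05·44 = 2.8

2.8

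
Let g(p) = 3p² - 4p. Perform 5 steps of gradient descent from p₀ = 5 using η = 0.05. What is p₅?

1.39497

g′(p) = 6p - 4
Step 1: g′(5) = 26; p₁ = 5 − 0.05·26 = 3.7
Step 2: g′(3.7) = 18.2; p₂ = 3.7 − 0.05·18.2 = 2.79
Step 3: g′(2.79) = 12.74; p₃ = 2.79 − 0.05·12.74 = 2.153
Step 4: g′(2.153) = 8.918; p₄ = 2.153 − 0.05·8.918 = 1.7071
Step 5: g′(1.7071) = 6.2426; p₅ = 1.7071 − 0.05·6.2426 = 1.39497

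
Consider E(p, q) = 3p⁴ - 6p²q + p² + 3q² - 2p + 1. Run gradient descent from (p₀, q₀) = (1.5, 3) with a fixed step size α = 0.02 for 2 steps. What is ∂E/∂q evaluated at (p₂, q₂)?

∇E = (12p³ - 12pq + 2p - 2, -6p² + 6q)
Step 1: at (1.5, 3), ∇E = (-12.5, 4.5) → (1.5, 3) − 0.02·(-12.5, 4.5) = (1.75, 2.91)
Step 2: at (1.75, 2.91), ∇E = (4.7025, -0.915) → (1.75, 2.91) − 0.02·(4.7025, -0.915) = (1.65595, 2.9283)
∂E/∂q at (1.65595, 2.9283) = 1.116777585

1.116777585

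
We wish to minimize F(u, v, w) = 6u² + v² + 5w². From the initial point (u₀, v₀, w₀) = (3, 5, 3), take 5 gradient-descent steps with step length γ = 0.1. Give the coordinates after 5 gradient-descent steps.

(-0.00096, 1.6384, 0)

∇F = (12u, 2v, 10w)
Step 1: at (3, 5, 3), ∇F = (36, 10, 30) → (3, 5, 3) − 0.1·(36, 10, 30) = (-0.6, 4, 0)
Step 2: at (-0.6, 4, 0), ∇F = (-7.2, 8, 0) → (-0.6, 4, 0) − 0.1·(-7.2, 8, 0) = (0.12, 3.2, 0)
Step 3: at (0.12, 3.2, 0), ∇F = (1.44, 6.4, 0) → (0.12, 3.2, 0) − 0.1·(1.44, 6.4, 0) = (-0.024, 2.56, 0)
Step 4: at (-0.024, 2.56, 0), ∇F = (-0.288, 5.12, 0) → (-0.024, 2.56, 0) − 0.1·(-0.288, 5.12, 0) = (0.0048, 2.048, 0)
Step 5: at (0.0048, 2.048, 0), ∇F = (0.0576, 4.096, 0) → (0.0048, 2.048, 0) − 0.1·(0.0576, 4.096, 0) = (-0.00096, 1.6384, 0)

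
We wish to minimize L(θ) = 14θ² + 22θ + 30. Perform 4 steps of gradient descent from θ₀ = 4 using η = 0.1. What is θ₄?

L′(θ) = 28θ + 22
Step 1: L′(4) = 134; θ₁ = 4 − 0.1·134 = -9.4
Step 2: L′(-9.4) = -241.2; θ₂ = -9.4 − 0.1·(-241.2) = 14.72
Step 3: L′(14.72) = 434.16; θ₃ = 14.72 − 0.1·434.16 = -28.696
Step 4: L′(-28.696) = -781.488; θ₄ = -28.696 − 0.1·(-781.488) = 49.4528

49.4528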